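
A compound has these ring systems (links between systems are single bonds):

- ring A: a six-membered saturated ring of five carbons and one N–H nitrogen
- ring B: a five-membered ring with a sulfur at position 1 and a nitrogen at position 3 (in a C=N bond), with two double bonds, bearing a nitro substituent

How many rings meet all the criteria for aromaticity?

1

Ring A has only sp³ atoms, so it is not fully conjugated — not aromatic (piperidine).
Ring B is planar and fully conjugated; 2 ring double bonds (4 π electrons) plus a heteroatom lone pair (2) give 6 π electrons. That satisfies 4n+2 with n=1, so ring B is aromatic (thiazole).
Aromatic: B. Total: 1.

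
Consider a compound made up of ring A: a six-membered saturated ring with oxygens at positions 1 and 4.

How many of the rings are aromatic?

0

Ring A has only sp³ atoms, so it is not fully conjugated — not aromatic (1,4-dioxane).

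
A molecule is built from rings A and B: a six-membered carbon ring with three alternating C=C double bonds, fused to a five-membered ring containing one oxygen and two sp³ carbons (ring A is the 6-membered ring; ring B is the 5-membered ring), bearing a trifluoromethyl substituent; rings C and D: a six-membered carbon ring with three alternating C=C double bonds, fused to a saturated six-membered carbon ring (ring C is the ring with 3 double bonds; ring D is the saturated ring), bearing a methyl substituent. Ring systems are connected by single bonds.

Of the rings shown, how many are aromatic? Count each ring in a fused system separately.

Ring A is fully conjugated (every ring atom contributes a p orbital); 3 ring double bonds give 6 π electrons. Since 6 = 4n+2 (n=1), ring A is aromatic (benzene ring).
Ring B has two sp³ carbons, so it is not fully conjugated — not aromatic (oxolane ring).
Ring C is fully conjugated (every ring atom contributes a p orbital); 3 ring double bonds give 6 π electrons. 6 = 4(1)+2, so ring C is aromatic (benzene ring).
Ring D has four sp³ carbons, so it is not fully conjugated — not aromatic (cyclohexane ring).
Aromatic: A, C. Total: 2.

2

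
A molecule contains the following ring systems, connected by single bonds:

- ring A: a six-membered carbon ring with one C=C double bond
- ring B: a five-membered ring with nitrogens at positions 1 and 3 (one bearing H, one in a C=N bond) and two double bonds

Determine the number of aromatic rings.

1

Ring A has four sp³ carbons, so it is not fully conjugated — not aromatic (cyclohexene).
Ring B has a continuous p-orbital overlap around the ring; 2 ring double bonds (4 π electrons) plus a heteroatom lone pair (2) give 6 π electrons. That satisfies 4n+2 with n=1, so ring B is aromatic (imidazole).
Aromatic: B. Total: 1.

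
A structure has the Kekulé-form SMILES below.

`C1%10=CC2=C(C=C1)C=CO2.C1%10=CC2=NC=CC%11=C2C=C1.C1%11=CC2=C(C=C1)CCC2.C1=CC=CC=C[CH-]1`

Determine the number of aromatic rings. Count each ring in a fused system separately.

The SMILES encodes a six-membered carbon ring with three alternating C=C double bonds, fused to a five-membered ring containing one oxygen and two C=C double bonds; two fused six-membered rings, each with three alternating double bonds; one ring is all carbon and the other has one ring nitrogen; a six-membered carbon ring with three alternating C=C double bonds, fused to a saturated five-membered carbon ring; a seven-membered all-carbon ring bearing a negative charge on one carbon, with three C=C double bonds.
The fused 6/5-membered bicyclic (with one oxygen) is a single π system with 9 sp² atoms and 10 π electrons from ring double bonds plus a heteroatom lone pair. 10 = 4(2)+2, so the system is aromatic and both rings count as aromatic (benzofuran).
The fused 6/6-membered bicyclic (with one nitrogen) is a single π system with 10 sp² atoms and 10 π electrons from ring double bonds. 10 = 4(2)+2, so the system is aromatic and both rings count as aromatic (quinoline).
The 6-membered ring is planar and fully conjugated; 3 ring double bonds give 6 π electrons. 6 = 4(1)+2, so it is aromatic (benzene ring).
The 5-membered ring has three sp³ carbons, so it is not fully conjugated — not aromatic (cyclopentane ring).
The 7-membered ring has only sp² ring atoms; a planar conformation would have a fully conjugated π system of 8 electrons. But 8 = 4(2), which is 4n not 4n+2, so it is not aromatic (cycloheptatrienyl anion).
5 of the 7 rings are aromatic. Total: 5.

5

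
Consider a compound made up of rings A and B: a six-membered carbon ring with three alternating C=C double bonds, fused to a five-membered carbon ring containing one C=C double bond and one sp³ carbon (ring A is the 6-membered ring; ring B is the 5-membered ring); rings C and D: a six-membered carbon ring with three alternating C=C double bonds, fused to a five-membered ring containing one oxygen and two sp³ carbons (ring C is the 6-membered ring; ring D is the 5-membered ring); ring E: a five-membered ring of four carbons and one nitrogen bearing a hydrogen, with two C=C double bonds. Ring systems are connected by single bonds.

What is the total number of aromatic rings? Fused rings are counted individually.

Ring A has a continuous p-orbital overlap around the ring; 3 ring double bonds give 6 π electrons. Since 6 = 4n+2 (n=1), ring A is aromatic (benzene ring).
Ring B has one sp³ carbon, so it is not fully conjugated — not aromatic (cyclopentene ring).
Ring C has a continuous p-orbital overlap around the ring; 3 ring double bonds give 6 π electrons. 6 = 4(1)+2, so ring C is aromatic (benzene ring).
Ring D has two sp³ carbons, so it is not fully conjugated — not aromatic (oxolane ring).
Ring E is planar and fully conjugated; 2 ring double bonds (4 π electrons) plus a heteroatom lone pair (2) give 6 π electrons. That satisfies 4n+2 with n=1, so ring E is aromatic (pyrrole).
Aromatic: A, C, E. Total: 3.

3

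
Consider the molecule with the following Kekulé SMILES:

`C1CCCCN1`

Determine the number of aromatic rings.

0

The SMILES encodes a six-membered saturated ring of five carbons and one N–H nitrogen.
The 6-membered ring with one N–H has only sp³ atoms, so it is not fully conjugated — not aromatic (piperidine).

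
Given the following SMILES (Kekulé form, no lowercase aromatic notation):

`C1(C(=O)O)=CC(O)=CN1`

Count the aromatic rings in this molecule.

1

The SMILES encodes a five-membered ring of four carbons and one nitrogen bearing a hydrogen, with two C=C double bonds.
The 5-membered ring with one N–H is planar and fully conjugated; 2 ring double bonds (4 π electrons) plus a heteroatom lone pair (2) give 6 π electrons. Since 6 = 4n+2 (n=1), it is aromatic (pyrrole).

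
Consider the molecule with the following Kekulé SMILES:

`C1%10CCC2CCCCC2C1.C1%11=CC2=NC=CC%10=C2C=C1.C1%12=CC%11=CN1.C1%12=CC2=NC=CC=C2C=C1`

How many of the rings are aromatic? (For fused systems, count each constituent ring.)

5

The SMILES encodes two fused six-membered saturated carbon rings; two fused six-membered rings, each with three alternating double bonds; one ring is all carbon and the other has one ring nitrogen; a five-membered ring of four carbons and one nitrogen bearing a hydrogen, with two C=C double bonds; two fused six-membered rings, each with three alternating double bonds; one ring is all carbon and the other has one ring nitrogen.
The 6-membered ring has only sp³ atoms, so it is not fully conjugated — not aromatic (cyclohexane ring).
The second 6-membered ring has only sp³ atoms, so it is not fully conjugated — not aromatic (cyclohexane ring).
The fused 6/6-membered bicyclic (with one nitrogen) is a single π system with 10 sp² atoms and 10 π electrons from ring double bonds. 10 = 4(2)+2, so the system is aromatic and both rings count as aromatic (quinoline).
The 5-membered ring with one N–H is fully conjugated (every ring atom contributes a p orbital); 2 ring double bonds (4 π electrons) plus a heteroatom lone pair (2) give 6 π electrons. Since 6 = 4n+2 (n=1), it is aromatic (pyrrole).
The fused 6/6-membered bicyclic (with one nitrogen) is a single π system with 10 sp² atoms and 10 π electrons from ring double bonds. 10 = 4(2)+2, so the system is aromatic and both rings count as aromatic (quinoline).
5 of the 7 rings are aromatic. Total: 5.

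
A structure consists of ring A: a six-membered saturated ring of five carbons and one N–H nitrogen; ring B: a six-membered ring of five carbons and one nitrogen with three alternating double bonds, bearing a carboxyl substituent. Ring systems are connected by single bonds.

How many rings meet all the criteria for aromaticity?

1

Ring A has only sp³ atoms, so it is not fully conjugated — not aromatic (piperidine).
Ring B is planar and fully conjugated; 3 ring double bonds give 6 π electrons. Since 6 = 4n+2 (n=1), ring B is aromatic (pyridine).
Aromatic: B. Total: 1.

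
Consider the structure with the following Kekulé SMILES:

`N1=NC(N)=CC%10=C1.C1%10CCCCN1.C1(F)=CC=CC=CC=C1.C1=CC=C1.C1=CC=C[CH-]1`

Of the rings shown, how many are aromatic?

2

The SMILES encodes a six-membered ring with two adjacent nitrogens and three alternating double bonds; a six-membered saturated ring of five carbons and one N–H nitrogen; an eight-membered carbon ring with four alternating C=C double bonds; a four-membered carbon ring with two alternating C=C double bonds; a five-membered all-carbon ring bearing a negative charge on one carbon, with two C=C double bonds.
The 6-membered ring with two nitrogens (1,2) is planar and fully conjugated; 3 ring double bonds give 6 π electrons. 6 = 4(1)+2, so it is aromatic (pyridazine).
The 6-membered ring with one N–H has only sp³ atoms, so it is not fully conjugated — not aromatic (piperidine).
The 8-membered ring has only sp² ring atoms; a planar conformation would have a fully conjugated π system of 8 electrons. But 8 = 4(2), which is 4n not 4n+2, so it is not aromatic (cyclooctatetraene) — cyclooctatetraene distorts into a non-planar tub to avoid antiaromaticity.
The 4-membered ring has only sp² ring atoms; a planar conformation would have a fully conjugated π system of 4 electrons. But 4 = 4(1), which is 4n not 4n+2, so it is not aromatic (cyclobutadiene) — cyclobutadiene is antiaromatic and distorts to a rectangle.
The 5-membered ring is planar and fully conjugated; 2 ring double bonds (4 π electrons) plus the carbanion lone pair (2) give 6 π electrons. That satisfies 4n+2 with n=1, so it is aromatic (cyclopentadienyl anion).
2 of the 5 rings are aromatic. Total: 2.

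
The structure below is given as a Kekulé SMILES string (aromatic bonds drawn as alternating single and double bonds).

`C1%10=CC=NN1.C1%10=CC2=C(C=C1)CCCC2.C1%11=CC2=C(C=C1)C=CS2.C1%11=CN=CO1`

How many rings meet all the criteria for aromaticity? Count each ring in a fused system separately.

5

The SMILES encodes a five-membered ring with two adjacent nitrogens (one bearing H, one in a double bond) and two double bonds; a six-membered carbon ring with three alternating C=C double bonds, fused to a saturated six-membered carbon ring; a six-membered carbon ring with three alternating C=C double bonds, fused to a five-membered ring containing one sulfur and two C=C double bonds; a five-membered ring with an oxygen at position 1 and a nitrogen at position 3 (in a C=N bond), with two double bonds.
The 5-membered ring with two adjacent nitrogens (one N–H, one =N–) is fully conjugated (every ring atom contributes a p orbital); 2 ring double bonds (4 π electrons) plus a heteroatom lone pair (2) give 6 π electrons. Since 6 = 4n+2 (n=1), it is aromatic (pyrazole).
The 6-membered ring is fully conjugated (every ring atom contributes a p orbital); 3 ring double bonds give 6 π electrons. 6 = 4(1)+2, so it is aromatic (benzene ring).
The second 6-membered ring has four sp³ carbons, so it is not fully conjugated — not aromatic (cyclohexane ring).
The fused 6/5-membered bicyclic (with one sulfur) is a single π system with 9 sp² atoms and 10 π electrons from ring double bonds plus a heteroatom lone pair. 10 = 4(2)+2, so the system is aromatic and both rings count as aromatic (benzothiophene).
The 5-membered ring with one oxygen and one =N– is planar and fully conjugated; 2 ring double bonds (4 π electrons) plus a heteroatom lone pair (2) give 6 π electrons. 6 = 4(1)+2, so it is aromatic (oxazole).
5 of the 6 rings are aromatic. Total: 5.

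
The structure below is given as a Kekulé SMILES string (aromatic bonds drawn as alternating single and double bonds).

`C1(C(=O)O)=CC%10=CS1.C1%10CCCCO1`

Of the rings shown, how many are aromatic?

1

The SMILES encodes a five-membered ring of four carbons and one sulfur, with two C=C double bonds; a six-membered saturated ring of five carbons and one oxygen.
The 5-membered ring with one sulfur is planar and fully conjugated; 2 ring double bonds (4 π electrons) plus a heteroatom lone pair (2) give 6 π electrons. 6 = 4(1)+2, so it is aromatic (thiophene).
The 6-membered ring with one oxygen has only sp³ atoms, so it is not fully conjugated — not aromatic (tetrahydropyran).
1 of the 2 rings is aromatic. Total: 1.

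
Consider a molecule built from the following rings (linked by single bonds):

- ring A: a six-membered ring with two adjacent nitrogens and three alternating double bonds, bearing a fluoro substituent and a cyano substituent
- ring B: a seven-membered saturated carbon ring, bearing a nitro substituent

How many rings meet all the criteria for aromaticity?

Ring A is fully conjugated (every ring atom contributes a p orbital); 3 ring double bonds give 6 π electrons. Since 6 = 4n+2 (n=1), ring A is aromatic (pyridazine).
Ring B has only sp³ atoms, so it is not fully conjugated — not aromatic (cycloheptane).
Aromatic: A. Total: 1.

1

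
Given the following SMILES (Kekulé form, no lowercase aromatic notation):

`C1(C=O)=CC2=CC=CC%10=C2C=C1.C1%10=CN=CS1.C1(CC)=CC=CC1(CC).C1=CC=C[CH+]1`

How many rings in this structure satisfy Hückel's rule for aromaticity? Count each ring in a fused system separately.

The SMILES encodes two fused six-membered carbon rings, each with three alternating C=C double bonds; a five-membered ring with a sulfur at position 1 and a nitrogen at position 3 (in a C=N bond), with two double bonds; a five-membered carbon ring with two conjugated C=C double bonds and one sp³ carbon; a five-membered all-carbon ring bearing a positive charge on one carbon, with two C=C double bonds.
The fused 6/6-membered bicyclic is a single π system with 10 sp² atoms and 10 π electrons from ring double bonds. 10 = 4(2)+2, so the system is aromatic and both rings count as aromatic (naphthalene).
The 5-membered ring with one sulfur and one =N– is fully conjugated (every ring atom contributes a p orbital); 2 ring double bonds (4 π electrons) plus a heteroatom lone pair (2) give 6 π electrons. Since 6 = 4n+2 (n=1), it is aromatic (thiazole).
The 5-membered ring has one sp³ carbon, so it is not fully conjugated — not aromatic (cyclopentadiene).
The second 5-membered ring has only sp² ring atoms; a planar conformation would have a fully conjugated π system of 4 electrons. But 4 = 4(1), which is 4n not 4n+2, so it is not aromatic (cyclopentadienyl cation).
3 of the 5 rings are aromatic. Total: 3.

3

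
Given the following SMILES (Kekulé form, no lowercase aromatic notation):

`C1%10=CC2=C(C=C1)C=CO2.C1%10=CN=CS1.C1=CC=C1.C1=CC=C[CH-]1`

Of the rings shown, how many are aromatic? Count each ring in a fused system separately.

4

The SMILES encodes a six-membered carbon ring with three alternating C=C double bonds, fused to a five-membered ring containing one oxygen and two C=C double bonds; a five-membered ring with a sulfur at position 1 and a nitrogen at position 3 (in a C=N bond), with two double bonds; a four-membered carbon ring with two alternating C=C double bonds; a five-membered all-carbon ring bearing a negative charge on one carbon, with two C=C double bonds.
The fused 6/5-membered bicyclic (with one oxygen) is a single π system with 9 sp² atoms and 10 π electrons from ring double bonds plus a heteroatom lone pair. 10 = 4(2)+2, so the system is aromatic and both rings count as aromatic (benzofuran).
The 5-membered ring with one sulfur and one =N– is planar and fully conjugated; 2 ring double bonds (4 π electrons) plus a heteroatom lone pair (2) give 6 π electrons. That satisfies 4n+2 with n=1, so it is aromatic (thiazole).
The 4-membered ring has only sp² ring atoms; a planar conformation would have a fully conjugated π system of 4 electrons. But 4 = 4(1), which is 4n not 4n+2, so it is not aromatic (cyclobutadiene) — cyclobutadiene is antiaromatic and distorts to a rectangle.
The 5-membered ring has a continuous p-orbital overlap around the ring; 2 ring double bonds (4 π electrons) plus the carbanion lone pair (2) give 6 π electrons. That satisfies 4n+2 with n=1, so it is aromatic (cyclopentadienyl anion).
4 of the 5 rings are aromatic. Total: 4.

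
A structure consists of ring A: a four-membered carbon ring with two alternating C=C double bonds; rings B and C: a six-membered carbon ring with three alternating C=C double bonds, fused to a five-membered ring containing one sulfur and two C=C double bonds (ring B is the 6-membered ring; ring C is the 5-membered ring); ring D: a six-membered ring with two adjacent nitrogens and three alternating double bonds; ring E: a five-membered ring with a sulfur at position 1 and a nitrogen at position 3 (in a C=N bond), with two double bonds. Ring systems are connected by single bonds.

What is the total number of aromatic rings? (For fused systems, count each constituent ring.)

Ring A has only sp² ring atoms; a planar conformation would have a fully conjugated π system of 4 electrons. But 4 = 4(1), which is 4n not 4n+2, so ring A is not aromatic (cyclobutadiene) — cyclobutadiene is antiaromatic and distorts to a rectangle.
Rings B and C form a fused bicyclic system (with one sulfur) with 9 sp² atoms and 10 π electrons from ring double bonds plus a heteroatom lone pair. 10 = 4(2)+2, so the system is aromatic and both rings count as aromatic (benzothiophene).
Ring D is planar and fully conjugated; 3 ring double bonds give 6 π electrons. 6 = 4(1)+2, so ring D is aromatic (pyridazine).
Ring E has a continuous p-orbital overlap around the ring; 2 ring double bonds (4 π electrons) plus a heteroatom lone pair (2) give 6 π electrons. That satisfies 4n+2 with n=1, so ring E is aromatic (thiazole).
Aromatic: B, C, D, E. Total: 4.

4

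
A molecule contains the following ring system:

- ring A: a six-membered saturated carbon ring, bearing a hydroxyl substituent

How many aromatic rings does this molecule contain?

0

Ring A has only sp³ atoms, so it is not fully conjugated — not aromatic (cyclohexane).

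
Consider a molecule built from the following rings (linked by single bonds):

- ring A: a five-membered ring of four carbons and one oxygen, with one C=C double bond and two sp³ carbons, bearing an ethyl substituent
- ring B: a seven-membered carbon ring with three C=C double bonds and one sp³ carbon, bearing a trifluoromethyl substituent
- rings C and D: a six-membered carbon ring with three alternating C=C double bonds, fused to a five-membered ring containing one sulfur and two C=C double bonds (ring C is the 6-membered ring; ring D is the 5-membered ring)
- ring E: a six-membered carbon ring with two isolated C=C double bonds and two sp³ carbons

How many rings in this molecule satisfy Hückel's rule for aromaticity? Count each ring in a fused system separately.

2

Ring A has two sp³ carbons, so it is not fully conjugated — not aromatic (2,3-dihydrofuran).
Ring B has one sp³ carbon, so it is not fully conjugated — not aromatic (cycloheptatriene).
Rings C and D form a fused bicyclic system (with one sulfur) with 9 sp² atoms and 10 π electrons from ring double bonds plus a heteroatom lone pair. 10 = 4(2)+2, so the system is aromatic and both rings count as aromatic (benzothiophene).
Ring E has two sp³ carbons, so it is not fully conjugated — not aromatic (1,4-cyclohexadiene).
Aromatic: C, D. Total: 2.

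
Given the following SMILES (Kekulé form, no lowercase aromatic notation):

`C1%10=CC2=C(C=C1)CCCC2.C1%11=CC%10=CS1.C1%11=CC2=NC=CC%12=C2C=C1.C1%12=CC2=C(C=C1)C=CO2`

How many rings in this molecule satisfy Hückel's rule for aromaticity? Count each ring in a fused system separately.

The SMILES encodes a six-membered carbon ring with three alternating C=C double bonds, fused to a saturated six-membered carbon ring; a five-membered ring of four carbons and one sulfur, with two C=C double bonds; two fused six-membered rings, each with three alternating double bonds; one ring is all carbon and the other has one ring nitrogen; a six-membered carbon ring with three alternating C=C double bonds, fused to a five-membered ring containing one oxygen and two C=C double bonds.
The 6-membered ring is fully conjugated (every ring atom contributes a p orbital); 3 ring double bonds give 6 π electrons. Since 6 = 4n+2 (n=1), it is aromatic (benzene ring).
The second 6-membered ring has four sp³ carbons, so it is not fully conjugated — not aromatic (cyclohexane ring).
The 5-membered ring with one sulfur is fully conjugated (every ring atom contributes a p orbital); 2 ring double bonds (4 π electrons) plus a heteroatom lone pair (2) give 6 π electrons. 6 = 4(1)+2, so it is aromatic (thiophene).
The fused 6/6-membered bicyclic (with one nitrogen) is a single π system with 10 sp² atoms and 10 π electrons from ring double bonds. 10 = 4(2)+2, so the system is aromatic and both rings count as aromatic (quinoline).
The fused 6/5-membered bicyclic (with one oxygen) is a single π system with 9 sp² atoms and 10 π electrons from ring double bonds plus a heteroatom lone pair. 10 = 4(2)+2, so the system is aromatic and both rings count as aromatic (benzofuran).
6 of the 7 rings are aromatic. Total: 6.

6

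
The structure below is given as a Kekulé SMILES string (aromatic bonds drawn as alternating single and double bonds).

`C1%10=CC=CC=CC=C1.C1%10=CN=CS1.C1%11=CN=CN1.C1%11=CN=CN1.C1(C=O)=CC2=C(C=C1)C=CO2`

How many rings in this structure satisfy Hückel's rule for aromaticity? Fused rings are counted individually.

5

The SMILES encodes an eight-membered carbon ring with four alternating C=C double bonds; a five-membered ring with a sulfur at position 1 and a nitrogen at position 3 (in a C=N bond), with two double bonds; a five-membered ring with nitrogens at positions 1 and 3 (one bearing H, one in a C=N bond) and two double bonds; a five-membered ring with nitrogens at positions 1 and 3 (one bearing H, one in a C=N bond) and two double bonds; a six-membered carbon ring with three alternating C=C double bonds, fused to a five-membered ring containing one oxygen and two C=C double bonds.
The 8-membered ring has only sp² ring atoms; a planar conformation would have a fully conjugated π system of 8 electrons. But 8 = 4(2), which is 4n not 4n+2, so it is not aromatic (cyclooctatetraene) — cyclooctatetraene distorts into a non-planar tub to avoid antiaromaticity.
The 5-membered ring with one sulfur and one =N– has a continuous p-orbital overlap around the ring; 2 ring double bonds (4 π electrons) plus a heteroatom lone pair (2) give 6 π electrons. 6 = 4(1)+2, so it is aromatic (thiazole).
The 5-membered ring with two nitrogens (one N–H, one =N–) is fully conjugated (every ring atom contributes a p orbital); 2 ring double bonds (4 π electrons) plus a heteroatom lone pair (2) give 6 π electrons. That satisfies 4n+2 with n=1, so it is aromatic (imidazole).
The second 5-membered ring with two nitrogens (one N–H, one =N–) has a continuous p-orbital overlap around the ring; 2 ring double bonds (4 π electrons) plus a heteroatom lone pair (2) give 6 π electrons. 6 = 4(1)+2, so it is aromatic (imidazole).
The fused 6/5-membered bicyclic (with one oxygen) is a single π system with 9 sp² atoms and 10 π electrons from ring double bonds plus a heteroatom lone pair. 10 = 4(2)+2, so the system is aromatic and both rings count as aromatic (benzofuran).
5 of the 6 rings are aromatic. Total: 5.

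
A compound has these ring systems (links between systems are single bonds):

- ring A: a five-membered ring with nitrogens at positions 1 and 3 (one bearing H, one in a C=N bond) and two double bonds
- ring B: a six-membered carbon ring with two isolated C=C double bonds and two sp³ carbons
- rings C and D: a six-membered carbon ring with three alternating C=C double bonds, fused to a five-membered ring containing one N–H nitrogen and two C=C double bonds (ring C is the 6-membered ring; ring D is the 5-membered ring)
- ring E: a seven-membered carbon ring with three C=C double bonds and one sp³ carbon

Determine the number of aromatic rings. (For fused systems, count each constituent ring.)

Ring A is planar and fully conjugated; 2 ring double bonds (4 π electrons) plus a heteroatom lone pair (2) give 6 π electrons. That satisfies 4n+2 with n=1, so ring A is aromatic (imidazole).
Ring B has two sp³ carbons, so it is not fully conjugated — not aromatic (1,4-cyclohexadiene).
Rings C and D form a fused bicyclic system (with one N–H) with 9 sp² atoms and 10 π electrons from ring double bonds plus a heteroatom lone pair. 10 = 4(2)+2, so the system is aromatic and both rings count as aromatic (indole).
Ring E has one sp³ carbon, so it is not fully conjugated — not aromatic (cycloheptatriene).
Aromatic: A, C, D. Total: 3.

3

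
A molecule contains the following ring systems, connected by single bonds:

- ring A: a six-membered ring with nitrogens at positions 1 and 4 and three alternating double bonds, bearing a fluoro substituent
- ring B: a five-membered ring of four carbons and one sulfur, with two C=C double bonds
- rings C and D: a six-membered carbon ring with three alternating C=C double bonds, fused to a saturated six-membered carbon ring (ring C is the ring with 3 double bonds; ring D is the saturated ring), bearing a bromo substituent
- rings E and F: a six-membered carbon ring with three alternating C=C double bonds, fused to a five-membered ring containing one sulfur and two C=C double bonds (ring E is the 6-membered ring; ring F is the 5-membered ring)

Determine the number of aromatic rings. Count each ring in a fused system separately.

Ring A has a continuous p-orbital overlap around the ring; 3 ring double bonds give 6 π electrons. That satisfies 4n+2 with n=1, so ring A is aromatic (pyrazine).
Ring B is planar and fully conjugated; 2 ring double bonds (4 π electrons) plus a heteroatom lone pair (2) give 6 π electrons. That satisfies 4n+2 with n=1, so ring B is aromatic (thiophene).
Ring C is fully conjugated (every ring atom contributes a p orbital); 3 ring double bonds give 6 π electrons. 6 = 4(1)+2, so ring C is aromatic (benzene ring).
Ring D has four sp³ carbons, so it is not fully conjugated — not aromatic (cyclohexane ring).
Rings E and F form a fused bicyclic system (with one sulfur) with 9 sp² atoms and 10 π electrons from ring double bonds plus a heteroatom lone pair. 10 = 4(2)+2, so the system is aromatic and both rings count as aromatic (benzothiophene).
Aromatic: A, B, C, E, F. Total: 5.

5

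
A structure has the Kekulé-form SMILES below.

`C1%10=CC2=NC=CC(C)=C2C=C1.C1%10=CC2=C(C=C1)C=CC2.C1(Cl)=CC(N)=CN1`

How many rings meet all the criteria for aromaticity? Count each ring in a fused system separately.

4

The SMILES encodes two fused six-membered rings, each with three alternating double bonds; one ring is all carbon and the other has one ring nitrogen; a six-membered carbon ring with three alternating C=C double bonds, fused to a five-membered carbon ring containing one C=C double bond and one sp³ carbon; a five-membered ring of four carbons and one nitrogen bearing a hydrogen, with two C=C double bonds.
The fused 6/6-membered bicyclic (with one nitrogen) is a single π system with 10 sp² atoms and 10 π electrons from ring double bonds. 10 = 4(2)+2, so the system is aromatic and both rings count as aromatic (quinoline).
The 6-membered ring is planar and fully conjugated; 3 ring double bonds give 6 π electrons. 6 = 4(1)+2, so it is aromatic (benzene ring).
The 5-membered ring has one sp³ carbon, so it is not fully conjugated — not aromatic (cyclopentene ring).
The 5-membered ring with one N–H has a continuous p-orbital overlap around the ring; 2 ring double bonds (4 π electrons) plus a heteroatom lone pair (2) give 6 π electrons. Since 6 = 4n+2 (n=1), it is aromatic (pyrrole).
4 of the 5 rings are aromatic. Total: 4.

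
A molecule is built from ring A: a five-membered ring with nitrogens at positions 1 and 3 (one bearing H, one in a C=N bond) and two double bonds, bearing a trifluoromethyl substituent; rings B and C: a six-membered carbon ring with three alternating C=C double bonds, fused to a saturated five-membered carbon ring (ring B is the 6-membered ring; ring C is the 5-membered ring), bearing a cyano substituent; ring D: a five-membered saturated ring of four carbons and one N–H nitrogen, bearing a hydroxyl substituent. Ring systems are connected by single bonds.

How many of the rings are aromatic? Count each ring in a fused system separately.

Ring A has a continuous p-orbital overlap around the ring; 2 ring double bonds (4 π electrons) plus a heteroatom lone pair (2) give 6 π electrons. 6 = 4(1)+2, so ring A is aromatic (imidazole).
Ring B has a continuous p-orbital overlap around the ring; 3 ring double bonds give 6 π electrons. Since 6 = 4n+2 (n=1), ring B is aromatic (benzene ring).
Ring C has three sp³ carbons, so it is not fully conjugated — not aromatic (cyclopentane ring).
Ring D has only sp³ atoms, so it is not fully conjugated — not aromatic (pyrrolidine).
Aromatic: A, B. Total: 2.

2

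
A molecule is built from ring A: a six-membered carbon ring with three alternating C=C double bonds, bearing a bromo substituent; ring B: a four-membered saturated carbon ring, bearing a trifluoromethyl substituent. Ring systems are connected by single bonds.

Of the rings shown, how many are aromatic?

Ring A has a continuous p-orbital overlap around the ring; 3 ring double bonds give 6 π electrons. 6 = 4(1)+2, so ring A is aromatic (benzene).
Ring B has only sp³ atoms, so it is not fully conjugated — not aromatic (cyclobutane).
Aromatic: A. Total: 1.

1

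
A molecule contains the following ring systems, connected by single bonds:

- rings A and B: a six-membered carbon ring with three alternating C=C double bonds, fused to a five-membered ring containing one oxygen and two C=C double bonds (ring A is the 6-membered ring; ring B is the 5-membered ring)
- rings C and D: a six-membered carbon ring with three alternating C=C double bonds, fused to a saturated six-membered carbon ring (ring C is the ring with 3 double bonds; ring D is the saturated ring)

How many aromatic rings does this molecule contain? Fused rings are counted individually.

3

Rings A and B form a fused bicyclic system (with one oxygen) with 9 sp² atoms and 10 π electrons from ring double bonds plus a heteroatom lone pair. 10 = 4(2)+2, so the system is aromatic and both rings count as aromatic (benzofuran).
Ring C has a continuous p-orbital overlap around the ring; 3 ring double bonds give 6 π electrons. That satisfies 4n+2 with n=1, so ring C is aromatic (benzene ring).
Ring D has four sp³ carbons, so it is not fully conjugated — not aromatic (cyclohexane ring).
Aromatic: A, B, C. Total: 3.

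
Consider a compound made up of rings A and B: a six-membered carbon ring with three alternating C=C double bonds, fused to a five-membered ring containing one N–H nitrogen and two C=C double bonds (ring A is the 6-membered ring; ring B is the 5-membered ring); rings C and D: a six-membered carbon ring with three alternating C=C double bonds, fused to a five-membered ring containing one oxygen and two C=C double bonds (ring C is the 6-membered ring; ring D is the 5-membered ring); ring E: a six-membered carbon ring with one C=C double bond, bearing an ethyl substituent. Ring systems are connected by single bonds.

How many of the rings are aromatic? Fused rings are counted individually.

4

Rings A and B form a fused bicyclic system (with one N–H) with 9 sp² atoms and 10 π electrons from ring double bonds plus a heteroatom lone pair. 10 = 4(2)+2, so the system is aromatic and both rings count as aromatic (indole).
Rings C and D form a fused bicyclic system (with one oxygen) with 9 sp² atoms and 10 π electrons from ring double bonds plus a heteroatom lone pair. 10 = 4(2)+2, so the system is aromatic and both rings count as aromatic (benzofuran).
Ring E has four sp³ carbons, so it is not fully conjugated — not aromatic (cyclohexene).
Aromatic: A, B, C, D. Total: 4.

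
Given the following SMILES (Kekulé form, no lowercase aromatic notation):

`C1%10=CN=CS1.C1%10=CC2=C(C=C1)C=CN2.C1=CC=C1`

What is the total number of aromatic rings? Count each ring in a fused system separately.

The SMILES encodes a five-membered ring with a sulfur at position 1 and a nitrogen at position 3 (in a C=N bond), with two double bonds; a six-membered carbon ring with three alternating C=C double bonds, fused to a five-membered ring containing one N–H nitrogen and two C=C double bonds; a four-membered carbon ring with two alternating C=C double bonds.
The 5-membered ring with one sulfur and one =N– has a continuous p-orbital overlap around the ring; 2 ring double bonds (4 π electrons) plus a heteroatom lone pair (2) give 6 π electrons. That satisfies 4n+2 with n=1, so it is aromatic (thiazole).
The fused 6/5-membered bicyclic (with one N–H) is a single π system with 9 sp² atoms and 10 π electrons from ring double bonds plus a heteroatom lone pair. 10 = 4(2)+2, so the system is aromatic and both rings count as aromatic (indole).
The 4-membered ring has only sp² ring atoms; a planar conformation would have a fully conjugated π system of 4 electrons. But 4 = 4(1), which is 4n not 4n+2, so it is not aromatic (cyclobutadiene) — cyclobutadiene is antiaromatic and distorts to a rectangle.
3 of the 4 rings are aromatic. Total: 3.

3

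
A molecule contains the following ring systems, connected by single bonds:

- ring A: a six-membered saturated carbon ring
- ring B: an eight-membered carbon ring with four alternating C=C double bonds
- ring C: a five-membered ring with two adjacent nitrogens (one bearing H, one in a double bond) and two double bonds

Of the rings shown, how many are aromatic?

1

Ring A has only sp³ atoms, so it is not fully conjugated — not aromatic (cyclohexane).
Ring B has only sp² ring atoms; a planar conformation would have a fully conjugated π system of 8 electrons. But 8 = 4(2), which is 4n not 4n+2, so ring B is not aromatic (cyclooctatetraene) — cyclooctatetraene distorts into a non-planar tub to avoid antiaromaticity.
Ring C has a continuous p-orbital overlap around the ring; 2 ring double bonds (4 π electrons) plus a heteroatom lone pair (2) give 6 π electrons. 6 = 4(1)+2, so ring C is aromatic (pyrazole).
Aromatic: C. Total: 1.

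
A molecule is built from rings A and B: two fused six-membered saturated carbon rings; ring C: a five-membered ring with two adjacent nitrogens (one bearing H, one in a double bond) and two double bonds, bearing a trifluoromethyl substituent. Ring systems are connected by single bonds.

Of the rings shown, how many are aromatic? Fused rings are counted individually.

1

Ring A has only sp³ atoms, so it is not fully conjugated — not aromatic (cyclohexane ring).
Ring B has only sp³ atoms, so it is not fully conjugated — not aromatic (cyclohexane ring).
Ring C is fully conjugated (every ring atom contributes a p orbital); 2 ring double bonds (4 π electrons) plus a heteroatom lone pair (2) give 6 π electrons. That satisfies 4n+2 with n=1, so ring C is aromatic (pyrazole).
Aromatic: C. Total: 1.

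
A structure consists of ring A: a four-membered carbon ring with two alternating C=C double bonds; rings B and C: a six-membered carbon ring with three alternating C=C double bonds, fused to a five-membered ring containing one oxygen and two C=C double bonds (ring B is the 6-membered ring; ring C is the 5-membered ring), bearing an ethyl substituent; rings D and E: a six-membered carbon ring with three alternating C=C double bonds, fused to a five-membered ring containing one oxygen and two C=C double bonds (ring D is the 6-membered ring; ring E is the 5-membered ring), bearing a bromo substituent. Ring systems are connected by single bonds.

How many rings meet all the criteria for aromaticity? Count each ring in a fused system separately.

Ring A has only sp² ring atoms; a planar conformation would have a fully conjugated π system of 4 electrons. But 4 = 4(1), which is 4n not 4n+2, so ring A is not aromatic (cyclobutadiene) — cyclobutadiene is antiaromatic and distorts to a rectangle.
Rings B and C form a fused bicyclic system (with one oxygen) with 9 sp² atoms and 10 π electrons from ring double bonds plus a heteroatom lone pair. 10 = 4(2)+2, so the system is aromatic and both rings count as aromatic (benzofuran).
Rings D and E form a fused bicyclic system (with one oxygen) with 9 sp² atoms and 10 π electrons from ring double bonds plus a heteroatom lone pair. 10 = 4(2)+2, so the system is aromatic and both rings count as aromatic (benzofuran).
Aromatic: B, C, D, E. Total: 4.

4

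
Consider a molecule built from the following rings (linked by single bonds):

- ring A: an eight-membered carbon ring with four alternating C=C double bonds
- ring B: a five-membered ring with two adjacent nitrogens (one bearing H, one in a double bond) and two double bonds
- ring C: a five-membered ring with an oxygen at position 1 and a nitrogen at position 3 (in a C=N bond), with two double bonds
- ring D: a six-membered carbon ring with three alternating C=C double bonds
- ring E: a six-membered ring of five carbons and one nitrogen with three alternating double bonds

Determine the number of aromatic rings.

4

Ring A has only sp² ring atoms; a planar conformation would have a fully conjugated π system of 8 electrons. But 8 = 4(2), which is 4n not 4n+2, so ring A is not aromatic (cyclooctatetraene) — cyclooctatetraene distorts into a non-planar tub to avoid antiaromaticity.
Ring B is planar and fully conjugated; 2 ring double bonds (4 π electrons) plus a heteroatom lone pair (2) give 6 π electrons. Since 6 = 4n+2 (n=1), ring B is aromatic (pyrazole).
Ring C is planar and fully conjugated; 2 ring double bonds (4 π electrons) plus a heteroatom lone pair (2) give 6 π electrons. That satisfies 4n+2 with n=1, so ring C is aromatic (oxazole).
Ring D is planar and fully conjugated; 3 ring double bonds give 6 π electrons. Since 6 = 4n+2 (n=1), ring D is aromatic (benzene).
Ring E is planar and fully conjugated; 3 ring double bonds give 6 π electrons. 6 = 4(1)+2, so ring E is aromatic (pyridine).
Aromatic: B, C, D, E. Total: 4.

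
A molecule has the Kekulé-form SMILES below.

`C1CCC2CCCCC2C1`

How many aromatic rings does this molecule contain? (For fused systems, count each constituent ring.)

The SMILES encodes two fused six-membered saturated carbon rings.
The 6-membered ring has only sp³ atoms, so it is not fully conjugated — not aromatic (cyclohexane ring).
The second 6-membered ring has only sp³ atoms, so it is not fully conjugated — not aromatic (cyclohexane ring).
None of the rings are aromatic. Total: 0.

0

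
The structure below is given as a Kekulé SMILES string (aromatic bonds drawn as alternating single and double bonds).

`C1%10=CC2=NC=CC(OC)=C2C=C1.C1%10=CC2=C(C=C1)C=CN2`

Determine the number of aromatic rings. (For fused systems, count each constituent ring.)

4

The SMILES encodes two fused six-membered rings, each with three alternating double bonds; one ring is all carbon and the other has one ring nitrogen; a six-membered carbon ring with three alternating C=C double bonds, fused to a five-membered ring containing one N–H nitrogen and two C=C double bonds.
The fused 6/6-membered bicyclic (with one nitrogen) is a single π system with 10 sp² atoms and 10 π electrons from ring double bonds. 10 = 4(2)+2, so the system is aromatic and both rings count as aromatic (quinoline).
The fused 6/5-membered bicyclic (with one N–H) is a single π system with 9 sp² atoms and 10 π electrons from ring double bonds plus a heteroatom lone pair. 10 = 4(2)+2, so the system is aromatic and both rings count as aromatic (indole).
4 of the 4 rings are aromatic. Total: 4.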